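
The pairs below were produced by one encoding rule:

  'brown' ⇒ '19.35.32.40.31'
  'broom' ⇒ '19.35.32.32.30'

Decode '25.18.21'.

Each letter is replaced by its alphabet position (a=1..z=26) + 17.
Decoding 25.18.21: 25→(25−17)÷1=8=h, 18→(18−17)÷1=1=a, 21→(21−17)÷1=4=d.

had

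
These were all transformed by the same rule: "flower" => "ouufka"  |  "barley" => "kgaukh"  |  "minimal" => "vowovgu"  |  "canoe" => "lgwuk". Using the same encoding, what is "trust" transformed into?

The shift depends on letter class: consonant f→o is +9, but vowel o→u is +6. Vowels shift forward by 6 and consonants shift forward by 9.
Applying it to trust: t(cons)+9=c, r(cons)+9=a, u(vowel)+6=a, s(cons)+9=b, t(cons)+9=c.

caabc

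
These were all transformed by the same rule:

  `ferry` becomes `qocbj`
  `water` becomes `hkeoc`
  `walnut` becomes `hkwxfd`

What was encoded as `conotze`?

receipt

Shifts by position in ferry: pos 0: f→q (+11), pos 1: e→o (+10), pos 2: r→c (+11), pos 3: r→b (+10) — repeating every 2. It's a Vigenère-style cipher with numeric key [11,10]: position i shifts by key[i mod 2].
Decoding conotze: c−11=r, o−10=e, n−11=c, o−10=e, t−11=i, z−10=p, e−11=t.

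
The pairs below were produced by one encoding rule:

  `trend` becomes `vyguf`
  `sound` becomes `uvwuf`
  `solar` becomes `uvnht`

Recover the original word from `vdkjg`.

A repeating key of period 2 is used — shifts +2, +7 over and over.
Undoing it on vdkjg: v−2=t, d−7=w, k−2=i, j−7=c, g−2=e.

twice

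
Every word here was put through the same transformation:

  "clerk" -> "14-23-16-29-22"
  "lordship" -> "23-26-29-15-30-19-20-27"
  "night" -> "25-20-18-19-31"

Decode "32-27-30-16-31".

c is letter #3 and maps to 14: an offset of 11. The number is (letter's place in the alphabet, a=1) + 11.
Reversing it on 32-27-30-16-31: 32→(32−11)÷1=21=u, 27→(27−11)÷1=16=p, 30→(30−11)÷1=19=s, 16→(16−11)÷1=5=e, 31→(31−11)÷1=20=t.

upset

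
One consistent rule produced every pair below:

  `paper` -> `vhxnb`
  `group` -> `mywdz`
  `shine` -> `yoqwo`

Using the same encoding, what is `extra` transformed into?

kebak

Each letter shifts forward by (position + 6), i.e. 6, 7, 8, … — the shift grows by one for each successive letter.
For extra: e+6=k, x+7=e, t+8=b, r+9=a, a+10=k.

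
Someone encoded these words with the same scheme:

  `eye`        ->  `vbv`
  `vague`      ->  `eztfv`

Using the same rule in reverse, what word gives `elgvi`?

Each pair mirrors across the alphabet (e↔v, y↔b, e↔v): positions sum to 25. Letters are reflected about the middle of the alphabet (position → 25−position): Atbash.
Decoding elgvi: e↔v, l↔o, g↔t, v↔e, i↔r.

voter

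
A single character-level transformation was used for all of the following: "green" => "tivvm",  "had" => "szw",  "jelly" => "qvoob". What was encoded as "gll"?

Each pair mirrors across the alphabet (g↔t, r↔i, e↔v): positions sum to 25. This is the alphabet-reversal cipher (Atbash): a becomes z, b becomes y, etc.
Decoding gll: g↔t, l↔o, l↔o.

too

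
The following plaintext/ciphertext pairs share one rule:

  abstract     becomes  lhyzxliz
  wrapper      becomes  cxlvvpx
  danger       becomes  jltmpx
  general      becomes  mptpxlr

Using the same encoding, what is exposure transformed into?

pdvzyfxp

The shift depends on letter class: consonant b→h is +6, but vowel a→l is +11. The rule splits by letter class: vowels +11, consonants +6.
For exposure: e(vowel)+11=p, x(cons)+6=d, p(cons)+6=v, o(vowel)+11=z, s(cons)+6=y, u(vowel)+11=f, r(cons)+6=x, e(vowel)+11=p.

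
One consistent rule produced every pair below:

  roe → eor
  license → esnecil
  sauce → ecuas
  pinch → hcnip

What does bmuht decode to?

thumb

The output letters match the input read backwards: roe reversed is eor. It's just the letters in reverse order.
Reversing it on bmuht: then reverse → thumb.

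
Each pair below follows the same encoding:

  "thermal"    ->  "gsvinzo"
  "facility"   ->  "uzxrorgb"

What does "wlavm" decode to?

Letters are reflected about the middle of the alphabet (position → 25−position): Atbash.
Decoding wlavm: w↔d, l↔o, a↔z, v↔e, m↔n.

dozen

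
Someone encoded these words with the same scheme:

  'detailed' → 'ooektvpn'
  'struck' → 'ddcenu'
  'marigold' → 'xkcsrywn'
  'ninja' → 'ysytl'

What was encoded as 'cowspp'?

Shifts by position in detailed: pos 0: d→o (+11), pos 1: e→o (+10), pos 2: t→e (+11), pos 3: a→k (+10) — repeating every 2. The shifts repeat in a cycle of length 2: positions 0,1,… shift by +11, +10, then the pattern repeats.
Reversing it on cowspp: c−11=r, o−10=e, w−11=l, s−10=i, p−11=e, p−10=f.

relief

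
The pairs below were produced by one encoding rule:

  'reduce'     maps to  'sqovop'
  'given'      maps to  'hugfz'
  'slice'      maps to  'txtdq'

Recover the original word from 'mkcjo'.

A repeating key of period 3 is used — shifts +1, +12, +11 over and over.
Decoding mkcjo: m−1=l, k−12=y, c−11=r, j−1=i, o−12=c.

lyric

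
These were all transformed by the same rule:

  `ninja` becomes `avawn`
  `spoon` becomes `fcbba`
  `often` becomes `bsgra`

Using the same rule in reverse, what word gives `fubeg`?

Compare letters: n→a is +13, i→v is +13, n→a is +13 — a constant shift. This is a Caesar cipher with shift 13.
Reversing it on fubeg: f−13=s, u−13=h, b−13=o, e−13=r, g−13=t.

short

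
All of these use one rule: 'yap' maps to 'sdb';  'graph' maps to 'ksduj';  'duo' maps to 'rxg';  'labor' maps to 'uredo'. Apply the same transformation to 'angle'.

The output letters match the input read backwards, each shifted +3: yap reversed is pay. Read the word backwards and shift each letter +3.
For angle: reverse → elgna; then shift: e+3=h, l+3=o, g+3=j, n+3=q, a+3=d.

hojqd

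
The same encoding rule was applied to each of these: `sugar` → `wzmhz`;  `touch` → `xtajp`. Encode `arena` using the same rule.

ewkui

The shift increases by 1 at each position, starting from +4: 4, 5, 6, ….
For arena: a+4=e, r+5=w, e+6=k, n+7=u, a+8=i.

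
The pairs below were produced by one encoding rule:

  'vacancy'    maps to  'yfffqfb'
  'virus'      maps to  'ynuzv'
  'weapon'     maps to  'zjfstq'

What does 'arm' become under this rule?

The shift depends on letter class: consonant v→y is +3, but vowel a→f is +5. Vowels shift forward by 5 and consonants shift forward by 3.
For arm: a(vowel)+5=f, r(cons)+3=u, m(cons)+3=p.

fup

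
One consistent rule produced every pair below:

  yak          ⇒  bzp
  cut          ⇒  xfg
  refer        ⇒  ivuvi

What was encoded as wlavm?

dozen

This is the alphabet-reversal cipher (Atbash): a becomes z, b becomes y, etc.
Undoing it on wlavm: w↔d, l↔o, a↔z, v↔e, m↔n.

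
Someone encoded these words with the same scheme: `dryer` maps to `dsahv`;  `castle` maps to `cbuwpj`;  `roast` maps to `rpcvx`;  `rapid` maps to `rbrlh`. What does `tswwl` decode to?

truth

Each letter shifts forward by its position index (0, 1, 2, …) — the shift grows by one for each successive letter.
Reversing it on tswwl: t−0=t, s−1=r, w−2=u, w−3=t, l−4=h.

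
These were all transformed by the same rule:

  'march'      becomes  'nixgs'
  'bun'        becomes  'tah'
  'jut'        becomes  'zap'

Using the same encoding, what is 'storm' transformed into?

sxuzy

The output letters match the input read backwards, each shifted +6: march reversed is hcram. Two steps: reverse the string, then apply a Caesar shift of +6.
Applying it to storm: reverse → mrots; then shift: m+6=s, r+6=x, o+6=u, t+6=z, s+6=y.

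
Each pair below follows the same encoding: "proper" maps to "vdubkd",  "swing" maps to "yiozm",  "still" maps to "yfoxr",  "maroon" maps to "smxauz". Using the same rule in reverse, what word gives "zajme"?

today

It's a Vigenère-style cipher with numeric key [6,12]: position i shifts by key[i mod 2].
Undoing it on zajme: z−6=t, a−12=o, j−6=d, m−12=a, e−6=y.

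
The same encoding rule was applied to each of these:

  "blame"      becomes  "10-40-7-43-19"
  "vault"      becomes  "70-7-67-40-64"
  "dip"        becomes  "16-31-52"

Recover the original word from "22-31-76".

Each letter becomes 3×(its alphabet position, a=1..z=26) + 4.
Undoing it on 22-31-76: 22→(22−4)÷3=6=f, 31→(31−4)÷3=9=i, 76→(76−4)÷3=24=x.

fix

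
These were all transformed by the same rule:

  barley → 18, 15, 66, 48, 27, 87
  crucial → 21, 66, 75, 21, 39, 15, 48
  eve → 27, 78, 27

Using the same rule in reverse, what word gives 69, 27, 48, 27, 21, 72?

select

b(#2)→18 and a(#1)→15: differences scale by 3, so n = 3·pos + 12. With a=1..z=26, the number is 3·pos + 12.
Undoing it on 69, 27, 48, 27, 21, 72: 69→(69−12)÷3=19=s, 27→(27−12)÷3=5=e, 48→(48−12)÷3=12=l, 27→(27−12)÷3=5=e, 21→(21−12)÷3=3=c, 72→(72−12)÷3=20=t.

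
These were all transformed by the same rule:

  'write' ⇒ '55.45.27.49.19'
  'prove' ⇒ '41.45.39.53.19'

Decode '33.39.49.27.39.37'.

w(#23)→55 and r(#18)→45: differences scale by 2, so n = 2·pos + 9. Each letter becomes 2×(its alphabet position, a=1..z=26) + 9.
Undoing it on 33.39.49.27.39.37: 33→(33−9)÷2=12=l, 39→(39−9)÷2=15=o, 49→(49−9)÷2=20=t, 27→(27−9)÷2=9=i, 39→(39−9)÷2=15=o, 37→(37−9)÷2=14=n.

lotion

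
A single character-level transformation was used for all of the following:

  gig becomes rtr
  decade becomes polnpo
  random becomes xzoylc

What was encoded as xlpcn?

cream

Two steps: reverse the string, then apply a Caesar shift of +11.
Decoding xlpcn: shift back: x−11=m, l−11=a, p−11=e, c−11=r, n−11=c → maerc; then reverse → cream.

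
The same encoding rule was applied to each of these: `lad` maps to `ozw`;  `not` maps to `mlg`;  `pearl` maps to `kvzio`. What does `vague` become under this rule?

Each pair mirrors across the alphabet (l↔o, a↔z, d↔w): positions sum to 25. This is the alphabet-reversal cipher (Atbash): a becomes z, b becomes y, etc.
For vague: v↔e, a↔z, g↔t, u↔f, e↔v.

eztfv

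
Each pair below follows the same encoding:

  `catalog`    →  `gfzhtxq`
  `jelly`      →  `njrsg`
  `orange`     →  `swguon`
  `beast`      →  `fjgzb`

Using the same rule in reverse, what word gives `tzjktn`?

puddle

In catalog: c→g is +4, a→f is +5, t→z is +6, a→h is +7 — the shift increases by 1 each position. The shift increases by 1 at each position, starting from +4: 4, 5, 6, ….
Undoing it on tzjktn: t−4=p, z−5=u, j−6=d, k−7=d, t−8=l, n−9=e.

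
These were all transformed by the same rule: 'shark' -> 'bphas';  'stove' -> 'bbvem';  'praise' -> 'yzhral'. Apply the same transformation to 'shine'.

bppwm

Shifts by position in shark: pos 0: s→b (+9), pos 1: h→p (+8), pos 2: a→h (+7), pos 3: r→a (+9), pos 4: k→s (+8) — repeating every 3. A repeating key of period 3 is used — shifts +9, +8, +7 over and over.
On shine: s+9=b, h+8=p, i+7=p, n+9=w, e+8=m.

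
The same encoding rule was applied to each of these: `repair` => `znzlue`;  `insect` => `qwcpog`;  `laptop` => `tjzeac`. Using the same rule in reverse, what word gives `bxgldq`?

In repair: r→z is +8, e→n is +9, p→z is +10, a→l is +11 — the shift increases by 1 each position. Letter i (0-indexed) is shifted by i+8, so successive shifts are 8, 9, 10, ….
Undoing it on bxgldq: b−8=t, x−9=o, g−10=w, l−11=a, d−12=r, q−13=d.

toward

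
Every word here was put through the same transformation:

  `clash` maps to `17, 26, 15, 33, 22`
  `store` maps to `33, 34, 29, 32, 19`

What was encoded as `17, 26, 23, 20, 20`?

c is letter #3 and maps to 17: an offset of 14. Each letter is replaced by its alphabet position (a=1..z=26) + 14.
Decoding 17, 26, 23, 20, 20: 17→(17−14)÷1=3=c, 26→(26−14)÷1=12=l, 23→(23−14)÷1=9=i, 20→(20−14)÷1=6=f, 20→(20−14)÷1=6=f.

cliff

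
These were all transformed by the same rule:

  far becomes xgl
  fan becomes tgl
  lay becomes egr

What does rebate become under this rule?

The output letters match the input read backwards, each shifted +6: far reversed is raf. Two steps: reverse the string, then apply a Caesar shift of +6.
Applying it to rebate: reverse → etaber; then shift: e+6=k, t+6=z, a+6=g, b+6=h, e+6=k, r+6=x.

kzghkx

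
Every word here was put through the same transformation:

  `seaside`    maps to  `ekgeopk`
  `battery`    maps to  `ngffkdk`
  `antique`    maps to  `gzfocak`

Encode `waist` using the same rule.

igoef

Two shifts are in play — +6 for a/e/i/o/u, +12 for every other letter.
On waist: w(cons)+12=i, a(vowel)+6=g, i(vowel)+6=o, s(cons)+12=e, t(cons)+12=f.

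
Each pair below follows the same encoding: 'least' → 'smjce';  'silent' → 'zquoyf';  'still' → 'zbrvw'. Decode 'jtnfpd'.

In least: l→s is +7, e→m is +8, a→j is +9, s→c is +10 — the shift increases by 1 each position. The shift increases by 1 at each position, starting from +7: 7, 8, 9, ….
Decoding jtnfpd: j−7=c, t−8=l, n−9=e, f−10=v, p−11=e, d−12=r.

clever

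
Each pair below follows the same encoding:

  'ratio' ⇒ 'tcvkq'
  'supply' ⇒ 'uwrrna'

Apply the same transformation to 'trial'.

Compare letters: r→t is +2, a→c is +2, t→v is +2 — a constant shift. Every letter moves 2 places later in the alphabet, wrapping around z→a.
On trial: t+2=v, r+2=t, i+2=k, a+2=c, l+2=n.

vtkcn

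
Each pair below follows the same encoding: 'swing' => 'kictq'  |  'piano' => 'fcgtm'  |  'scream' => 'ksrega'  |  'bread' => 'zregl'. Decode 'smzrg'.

Treating letters as 0–25, the rule is x ↦ 19x + 6 (mod 26).
Reversing it on smzrg: s(18)→11·(18−6)≡2=c; m(12)→11·(12−6)≡14=o; z(25)→11·(25−6)≡1=b; r(17)→11·(17−6)≡17=r; g(6)→11·(6−6)≡0=a (all mod 26).

cobra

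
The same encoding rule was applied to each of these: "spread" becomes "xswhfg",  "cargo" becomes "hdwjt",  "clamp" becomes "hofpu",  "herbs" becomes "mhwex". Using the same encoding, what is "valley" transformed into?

adqojb

The shifts repeat in a cycle of length 2: positions 0,1,… shift by +5, +3, then the pattern repeats.
On valley: v+5=a, a+3=d, l+5=q, l+3=o, e+5=j, y+3=b.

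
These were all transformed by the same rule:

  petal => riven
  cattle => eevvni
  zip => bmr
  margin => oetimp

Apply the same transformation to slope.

unsri

The shift depends on letter class: consonant p→r is +2, but vowel e→i is +4. Vowels shift forward by 4 and consonants shift forward by 2.
Applying it to slope: s(cons)+2=u, l(cons)+2=n, o(vowel)+4=s, p(cons)+2=r, e(vowel)+4=i.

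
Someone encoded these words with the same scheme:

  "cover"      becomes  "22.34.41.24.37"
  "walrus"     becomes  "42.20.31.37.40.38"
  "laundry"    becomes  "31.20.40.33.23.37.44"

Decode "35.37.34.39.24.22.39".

protect

c is letter #3 and maps to 22: an offset of 19. Letters become their 1-based position plus 19 (so a→20, b→21, …).
Undoing it on 35.37.34.39.24.22.39: 35→(35−19)÷1=16=p, 37→(37−19)÷1=18=r, 34→(34−19)÷1=15=o, 39→(39−19)÷1=20=t, 24→(24−19)÷1=5=e, 22→(22−19)÷1=3=c, 39→(39−19)÷1=20=t.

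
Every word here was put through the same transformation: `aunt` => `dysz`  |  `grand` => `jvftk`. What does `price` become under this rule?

svnil

In aunt: a→d is +3, u→y is +4, n→s is +5, t→z is +6 — the shift increases by 1 each position. Each letter shifts forward by (position + 3), i.e. 3, 4, 5, … — the shift grows by one for each successive letter.
Applying it to price: p+3=s, r+4=v, i+5=n, c+6=i, e+7=l.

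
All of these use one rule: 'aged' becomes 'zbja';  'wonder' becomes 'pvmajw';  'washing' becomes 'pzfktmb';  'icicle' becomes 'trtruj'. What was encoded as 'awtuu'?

drill

a(0)→z(25) and g(6)→b(1) fit y≡9x+25 (mod 26); the inverse of 9 mod 26 is 3. Treating letters as 0–25, the rule is x ↦ 9x + 25 (mod 26).
Decoding awtuu: a(0)→3·(0−25)≡3=d; w(22)→3·(22−25)≡17=r; t(19)→3·(19−25)≡8=i; u(20)→3·(20−25)≡11=l; u(20)→3·(20−25)≡11=l (all mod 26).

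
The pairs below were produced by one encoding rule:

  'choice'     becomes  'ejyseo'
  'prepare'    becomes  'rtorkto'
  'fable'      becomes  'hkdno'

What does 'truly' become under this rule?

The shift depends on letter class: consonant c→e is +2, but vowel o→y is +10. The rule splits by letter class: vowels +10, consonants +2.
For truly: t(cons)+2=v, r(cons)+2=t, u(vowel)+10=e, l(cons)+2=n, y(cons)+2=a.

vtena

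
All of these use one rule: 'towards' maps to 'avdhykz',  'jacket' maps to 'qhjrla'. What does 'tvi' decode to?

mob

This is a Caesar cipher with shift 7.
Reversing it on tvi: t−7=m, v−7=o, i−7=b.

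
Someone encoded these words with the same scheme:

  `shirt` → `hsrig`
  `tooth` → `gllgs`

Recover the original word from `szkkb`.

happy

Each letter is replaced by its mirror in the alphabet: a↔z, b↔y, c↔x, and so on (the Atbash cipher).
Reversing it on szkkb: s↔h, z↔a, k↔p, k↔p, b↔y.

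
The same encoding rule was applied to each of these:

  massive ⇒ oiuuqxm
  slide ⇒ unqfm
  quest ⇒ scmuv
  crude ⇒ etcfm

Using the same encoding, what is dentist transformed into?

The shift depends on letter class: consonant m→o is +2, but vowel a→i is +8. Vowels shift forward by 8 and consonants shift forward by 2.
Applying it to dentist: d(cons)+2=f, e(vowel)+8=m, n(cons)+2=p, t(cons)+2=v, i(vowel)+8=q, s(cons)+2=u, t(cons)+2=v.

fmpvquv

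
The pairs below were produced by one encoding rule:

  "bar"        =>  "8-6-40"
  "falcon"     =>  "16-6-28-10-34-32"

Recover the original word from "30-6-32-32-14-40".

b(#2)→8 and a(#1)→6: differences scale by 2, so n = 2·pos + 4. Each letter becomes 2×(its alphabet position, a=1..z=26) + 4.
Decoding 30-6-32-32-14-40: 30→(30−4)÷2=13=m, 6→(6−4)÷2=1=a, 32→(32−4)÷2=14=n, 32→(32−4)÷2=14=n, 14→(14−4)÷2=5=e, 40→(40−4)÷2=18=r.

manner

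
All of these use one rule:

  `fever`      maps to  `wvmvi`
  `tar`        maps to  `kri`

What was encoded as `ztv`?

It's a constant shift of +17 (ROT17).
Reversing it on ztv: z−17=i, t−17=c, v−17=e.

ice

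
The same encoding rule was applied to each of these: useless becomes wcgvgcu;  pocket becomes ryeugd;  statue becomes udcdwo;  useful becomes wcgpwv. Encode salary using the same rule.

Shifts by position in useless: pos 0: u→w (+2), pos 1: s→c (+10), pos 2: e→g (+2), pos 3: l→v (+10) — repeating every 2. A repeating key of period 2 is used — shifts +2, +10 over and over.
Applying it to salary: s+2=u, a+10=k, l+2=n, a+10=k, r+2=t, y+10=i.

uknkti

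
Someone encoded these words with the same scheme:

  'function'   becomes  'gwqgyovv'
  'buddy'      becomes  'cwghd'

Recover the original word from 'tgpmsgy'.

seminar

In function: f→g is +1, u→w is +2, n→q is +3, c→g is +4 — the shift increases by 1 each position. The shift increases by 1 at each position, starting from +1: 1, 2, 3, ….
Undoing it on tgpmsgy: t−1=s, g−2=e, p−3=m, m−4=i, s−5=n, g−6=a, y−7=r.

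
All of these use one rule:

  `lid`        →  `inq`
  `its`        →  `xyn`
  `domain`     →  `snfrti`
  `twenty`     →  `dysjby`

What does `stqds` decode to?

nylon

The output letters match the input read backwards, each shifted +5: lid reversed is dil. The word is reversed, then every letter is shifted forward by 5.
Reversing it on stqds: shift back: s−5=n, t−5=o, q−5=l, d−5=y, s−5=n → nolyn; then reverse → nylon.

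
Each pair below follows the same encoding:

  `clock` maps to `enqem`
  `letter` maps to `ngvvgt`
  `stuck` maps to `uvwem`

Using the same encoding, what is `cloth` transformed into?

enqvj

Compare letters: c→e is +2, l→n is +2, o→q is +2 — a constant shift. Every letter moves 2 places later in the alphabet, wrapping around z→a.
On cloth: c+2=e, l+2=n, o+2=q, t+2=v, h+2=j.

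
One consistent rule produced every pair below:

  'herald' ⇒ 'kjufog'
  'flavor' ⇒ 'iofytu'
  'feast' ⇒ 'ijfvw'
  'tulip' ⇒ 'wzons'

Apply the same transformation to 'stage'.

The shift depends on letter class: consonant h→k is +3, but vowel e→j is +5. Two shifts are in play — +5 for a/e/i/o/u, +3 for every other letter.
Applying it to stage: s(cons)+3=v, t(cons)+3=w, a(vowel)+5=f, g(cons)+3=j, e(vowel)+5=j.

vwfjj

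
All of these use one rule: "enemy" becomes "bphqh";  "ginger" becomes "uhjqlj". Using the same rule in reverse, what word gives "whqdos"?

planet

The word is reversed, then every letter is shifted forward by 3.
Undoing it on whqdos: shift back: w−3=t, h−3=e, q−3=n, d−3=a, o−3=l, s−3=p → tenalp; then reverse → planet.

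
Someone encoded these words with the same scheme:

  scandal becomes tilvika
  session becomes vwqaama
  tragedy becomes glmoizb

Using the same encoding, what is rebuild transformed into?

ltqcjmz

The output letters match the input read backwards, each shifted +8: scandal reversed is ladnacs. The word is reversed, then every letter is shifted forward by 8.
Applying it to rebuild: reverse → dliuber; then shift: d+8=l, l+8=t, i+8=q, u+8=c, b+8=j, e+8=m, r+8=z.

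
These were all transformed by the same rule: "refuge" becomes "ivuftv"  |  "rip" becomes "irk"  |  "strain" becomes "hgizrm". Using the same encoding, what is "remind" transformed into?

ivnrmw

Each pair mirrors across the alphabet (r↔i, e↔v, f↔u): positions sum to 25. Letters are reflected about the middle of the alphabet (position → 25−position): Atbash.
On remind: r↔i, e↔v, m↔n, i↔r, n↔m, d↔w.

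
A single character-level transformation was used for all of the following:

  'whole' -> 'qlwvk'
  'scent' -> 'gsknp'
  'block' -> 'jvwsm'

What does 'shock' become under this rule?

glwsm

w(22)→q(16) and h(7)→l(11) fit y≡9x+0 (mod 26); the inverse of 9 mod 26 is 3. Each letter's alphabet position (a=0..z=25) is mapped through 9·x+0 mod 26 — an affine cipher.
Applying it to shock: s(18)→9·18+0≡6=g; h(7)→9·7+0≡11=l; o(14)→9·14+0≡22=w; c(2)→9·2+0≡18=s; k(10)→9·10+0≡12=m (all mod 26).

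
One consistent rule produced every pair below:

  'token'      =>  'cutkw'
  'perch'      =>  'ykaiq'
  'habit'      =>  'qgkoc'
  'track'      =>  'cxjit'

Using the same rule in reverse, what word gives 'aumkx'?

rodeo

The shifts repeat in a cycle of length 2: positions 0,1,… shift by +9, +6, then the pattern repeats.
Undoing it on aumkx: a−9=r, u−6=o, m−9=d, k−6=e, x−9=o.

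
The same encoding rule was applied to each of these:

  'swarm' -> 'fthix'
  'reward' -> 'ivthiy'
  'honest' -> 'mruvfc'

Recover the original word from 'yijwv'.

s(18)→f(5) and w(22)→t(19) fit y≡23x+7 (mod 26); the inverse of 23 mod 26 is 17. This is an affine cipher: with a=0,…,z=25, each position x becomes (23x+7) mod 26.
Reversing it on yijwv: y(24)→17·(24−7)≡3=d; i(8)→17·(8−7)≡17=r; j(9)→17·(9−7)≡8=i; w(22)→17·(22−7)≡21=v; v(21)→17·(21−7)≡4=e (all mod 26).

drive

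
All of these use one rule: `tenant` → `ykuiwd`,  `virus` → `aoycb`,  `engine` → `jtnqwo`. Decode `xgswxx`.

saloon

The shift increases by 1 at each position, starting from +5: 5, 6, 7, ….
Decoding xgswxx: x−5=s, g−6=a, s−7=l, w−8=o, x−9=o, x−10=n.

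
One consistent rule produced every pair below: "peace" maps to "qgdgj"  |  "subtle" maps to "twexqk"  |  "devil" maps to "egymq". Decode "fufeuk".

escape

In peace: p→q is +1, e→g is +2, a→d is +3, c→g is +4 — the shift increases by 1 each position. Letter i (0-indexed) is shifted by i+1, so successive shifts are 1, 2, 3, ….
Decoding fufeuk: f−1=e, u−2=s, f−3=c, e−4=a, u−5=p, k−6=e.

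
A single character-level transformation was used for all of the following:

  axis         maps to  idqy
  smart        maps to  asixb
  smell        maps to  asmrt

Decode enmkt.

wheel

Shifts by position in axis: pos 0: a→i (+8), pos 1: x→d (+6), pos 2: i→q (+8), pos 3: s→y (+6) — repeating every 2. A repeating key of period 2 is used — shifts +8, +6 over and over.
Reversing it on enmkt: e−8=w, n−6=h, m−8=e, k−6=e, t−8=l.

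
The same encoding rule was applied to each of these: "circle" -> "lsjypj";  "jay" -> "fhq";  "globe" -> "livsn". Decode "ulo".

Read the word backwards and shift each letter +7.
Undoing it on ulo: shift back: u−7=n, l−7=e, o−7=h → neh; then reverse → hen.

hen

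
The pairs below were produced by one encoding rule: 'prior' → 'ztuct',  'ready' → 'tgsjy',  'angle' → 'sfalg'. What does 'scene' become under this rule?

p(15)→z(25) and r(17)→t(19) fit y≡23x+18 (mod 26); the inverse of 23 mod 26 is 17. Treating letters as 0–25, the rule is x ↦ 23x + 18 (mod 26).
For scene: s(18)→23·18+18≡16=q; c(2)→23·2+18≡12=m; e(4)→23·4+18≡6=g; n(13)→23·13+18≡5=f; e(4)→23·4+18≡6=g (all mod 26).

qmgfg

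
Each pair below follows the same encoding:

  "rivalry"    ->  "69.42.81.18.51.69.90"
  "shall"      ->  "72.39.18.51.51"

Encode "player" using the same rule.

63.51.18.90.30.69

r(#18)→69 and i(#9)→42: differences scale by 3, so n = 3·pos + 15. Each letter becomes 3×(its alphabet position, a=1..z=26) + 15.
On player: p=16→63, l=12→51, a=1→18, y=25→90, e=5→30, r=18→69.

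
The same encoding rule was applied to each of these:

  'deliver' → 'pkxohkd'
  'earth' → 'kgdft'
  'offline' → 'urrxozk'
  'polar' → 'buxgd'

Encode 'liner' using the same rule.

xozkd

The shift depends on letter class: consonant d→p is +12, but vowel e→k is +6. The rule splits by letter class: vowels +6, consonants +12.
On liner: l(cons)+12=x, i(vowel)+6=o, n(cons)+12=z, e(vowel)+6=k, r(cons)+12=d.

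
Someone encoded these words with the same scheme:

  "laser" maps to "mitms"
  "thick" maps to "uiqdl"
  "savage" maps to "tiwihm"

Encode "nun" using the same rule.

oco

The rule splits by letter class: vowels +8, consonants +1.
On nun: n(cons)+1=o, u(vowel)+8=c, n(cons)+1=o.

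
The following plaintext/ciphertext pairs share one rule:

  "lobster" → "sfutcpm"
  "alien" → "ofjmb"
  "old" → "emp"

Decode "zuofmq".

The output letters match the input read backwards, each shifted +1: lobster reversed is retsbol. Read the word backwards and shift each letter +1.
Decoding zuofmq: shift back: z−1=y, u−1=t, o−1=n, f−1=e, m−1=l, q−1=p → ytnelp; then reverse → plenty.

plenty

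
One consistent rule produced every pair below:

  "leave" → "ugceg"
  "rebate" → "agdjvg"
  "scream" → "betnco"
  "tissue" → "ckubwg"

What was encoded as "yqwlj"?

pouch

Shifts by position in leave: pos 0: l→u (+9), pos 1: e→g (+2), pos 2: a→c (+2), pos 3: v→e (+9), pos 4: e→g (+2) — repeating every 3. It's a Vigenère-style cipher with numeric key [9,2,2]: position i shifts by key[i mod 3].
Undoing it on yqwlj: y−9=p, q−2=o, w−2=u, l−9=c, j−2=h.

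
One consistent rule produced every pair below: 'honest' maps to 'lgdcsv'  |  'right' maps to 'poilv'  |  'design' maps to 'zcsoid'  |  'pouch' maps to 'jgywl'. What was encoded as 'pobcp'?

h(7)→l(11) and o(14)→g(6) fit y≡3x+16 (mod 26); the inverse of 3 mod 26 is 9. This is an affine cipher: with a=0,…,z=25, each position x becomes (3x+16) mod 26.
Undoing it on pobcp: p(15)→9·(15−16)≡17=r; o(14)→9·(14−16)≡8=i; b(1)→9·(1−16)≡21=v; c(2)→9·(2−16)≡4=e; p(15)→9·(15−16)≡17=r (all mod 26).

river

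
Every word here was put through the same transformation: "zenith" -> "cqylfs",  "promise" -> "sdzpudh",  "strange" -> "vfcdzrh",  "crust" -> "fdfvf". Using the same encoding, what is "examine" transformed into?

hjlpuyh

Shifts by position in zenith: pos 0: z→c (+3), pos 1: e→q (+12), pos 2: n→y (+11), pos 3: i→l (+3), pos 4: t→f (+12), pos 5: h→s (+11) — repeating every 3. It's a Vigenère-style cipher with numeric key [3,12,11]: position i shifts by key[i mod 3].
Applying it to examine: e+3=h, x+12=j, a+11=l, m+3=p, i+12=u, n+11=y, e+3=h.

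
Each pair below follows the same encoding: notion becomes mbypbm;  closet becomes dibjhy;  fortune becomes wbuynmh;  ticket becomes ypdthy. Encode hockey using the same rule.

n(13)→m(12) and o(14)→b(1) fit y≡15x+25 (mod 26); the inverse of 15 mod 26 is 7. Treating letters as 0–25, the rule is x ↦ 15x + 25 (mod 26).
On hockey: h(7)→15·7+25≡0=a; o(14)→15·14+25≡1=b; c(2)→15·2+25≡3=d; k(10)→15·10+25≡19=t; e(4)→15·4+25≡7=h; y(24)→15·24+25≡21=v (all mod 26).

abdthv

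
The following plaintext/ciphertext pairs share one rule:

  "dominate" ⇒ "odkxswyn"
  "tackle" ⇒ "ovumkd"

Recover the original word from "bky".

oar

The output letters match the input read backwards, each shifted +10: dominate reversed is etanimod. Read the word backwards and shift each letter +10.
Decoding bky: shift back: b−10=r, k−10=a, y−10=o → rao; then reverse → oar.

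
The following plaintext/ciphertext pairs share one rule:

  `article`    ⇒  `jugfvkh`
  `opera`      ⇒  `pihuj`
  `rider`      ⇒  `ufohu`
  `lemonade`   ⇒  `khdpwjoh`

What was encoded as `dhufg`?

merit

This is an affine cipher: with a=0,…,z=25, each position x becomes (19x+9) mod 26.
Undoing it on dhufg: d(3)→11·(3−9)≡12=m; h(7)→11·(7−9)≡4=e; u(20)→11·(20−9)≡17=r; f(5)→11·(5−9)≡8=i; g(6)→11·(6−9)≡19=t (all mod 26).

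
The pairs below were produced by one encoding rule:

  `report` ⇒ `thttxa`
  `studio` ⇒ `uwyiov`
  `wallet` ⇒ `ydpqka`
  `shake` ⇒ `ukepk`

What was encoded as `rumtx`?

The shift increases by 1 at each position, starting from +2: 2, 3, 4, ….
Reversing it on rumtx: r−2=p, u−3=r, m−4=i, t−5=o, x−6=r.

prior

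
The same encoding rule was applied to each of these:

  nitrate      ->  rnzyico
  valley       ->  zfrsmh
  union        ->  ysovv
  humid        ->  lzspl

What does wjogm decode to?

seize

Each letter shifts forward by (position + 4), i.e. 4, 5, 6, … — the shift grows by one for each successive letter.
Undoing it on wjogm: w−4=s, j−5=e, o−6=i, g−7=z, m−8=e.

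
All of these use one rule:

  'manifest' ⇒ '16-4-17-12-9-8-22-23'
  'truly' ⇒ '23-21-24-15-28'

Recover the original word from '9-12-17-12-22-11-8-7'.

finished

m is letter #13 and maps to 16: an offset of 3. Letters become their 1-based position plus 3 (so a→4, b→5, …).
Reversing it on 9-12-17-12-22-11-8-7: 9→(9−3)÷1=6=f, 12→(12−3)÷1=9=i, 17→(17−3)÷1=14=n, 12→(12−3)÷1=9=i, 22→(22−3)÷1=19=s, 11→(11−3)÷1=8=h, 8→(8−3)÷1=5=e, 7→(7−3)÷1=4=d.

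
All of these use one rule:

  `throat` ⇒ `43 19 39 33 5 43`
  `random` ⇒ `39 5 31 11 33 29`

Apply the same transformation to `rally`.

39 5 27 27 53

Each letter becomes 2×(its alphabet position, a=1..z=26) + 3.
On rally: r=18→39, a=1→5, l=12→27, l=12→27, y=25→53.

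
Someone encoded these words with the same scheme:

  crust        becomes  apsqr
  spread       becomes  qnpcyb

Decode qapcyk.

scream

Compare letters: c→a is +24, r→p is +24, u→s is +24 — a constant shift. This is a Caesar cipher with shift 24.
Reversing it on qapcyk: q−24=s, a−24=c, p−24=r, c−24=e, y−24=a, k−24=m.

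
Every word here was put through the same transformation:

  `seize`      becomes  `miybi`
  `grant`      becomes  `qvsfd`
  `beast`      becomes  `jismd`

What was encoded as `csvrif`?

warden

s(18)→m(12) and e(4)→i(8) fit y≡17x+18 (mod 26); the inverse of 17 mod 26 is 23. This is an affine cipher: with a=0,…,z=25, each position x becomes (17x+18) mod 26.
Reversing it on csvrif: c(2)→23·(2−18)≡22=w; s(18)→23·(18−18)≡0=a; v(21)→23·(21−18)≡17=r; r(17)→23·(17−18)≡3=d; i(8)→23·(8−18)≡4=e; f(5)→23·(5−18)≡13=n (all mod 26).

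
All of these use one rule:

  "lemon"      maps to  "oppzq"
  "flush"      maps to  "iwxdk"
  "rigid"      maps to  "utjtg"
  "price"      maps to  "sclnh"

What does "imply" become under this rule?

lxswb

A repeating key of period 2 is used — shifts +3, +11 over and over.
For imply: i+3=l, m+11=x, p+3=s, l+11=w, y+3=b.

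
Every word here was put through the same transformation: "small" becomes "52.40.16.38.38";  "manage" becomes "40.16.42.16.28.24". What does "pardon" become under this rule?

s(#19)→52 and m(#13)→40: differences scale by 2, so n = 2·pos + 14. The formula is n = 2×(alphabet index, a=1) + 14.
Applying it to pardon: p=16→46, a=1→16, r=18→50, d=4→22, o=15→44, n=14→42.

46.16.50.22.44.42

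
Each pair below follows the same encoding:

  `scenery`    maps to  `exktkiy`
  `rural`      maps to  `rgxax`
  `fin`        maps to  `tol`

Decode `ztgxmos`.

migrant

Read the word backwards and shift each letter +6.
Reversing it on ztgxmos: shift back: z−6=t, t−6=n, g−6=a, x−6=r, m−6=g, o−6=i, s−6=m → tnargim; then reverse → migrant.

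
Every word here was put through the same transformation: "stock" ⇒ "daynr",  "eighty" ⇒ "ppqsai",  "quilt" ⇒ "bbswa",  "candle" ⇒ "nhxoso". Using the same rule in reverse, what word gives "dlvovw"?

seldom

Shifts by position in stock: pos 0: s→d (+11), pos 1: t→a (+7), pos 2: o→y (+10), pos 3: c→n (+11), pos 4: k→r (+7) — repeating every 3. The shifts repeat in a cycle of length 3: positions 0,1,… shift by +11, +7, +10, then the pattern repeats.
Decoding dlvovw: d−11=s, l−7=e, v−10=l, o−11=d, v−7=o, w−10=m.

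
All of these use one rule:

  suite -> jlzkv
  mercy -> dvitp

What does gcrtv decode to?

Compare letters: s→j is +17, u→l is +17, i→z is +17 — a constant shift. Every letter moves 17 places later in the alphabet, wrapping around z→a.
Decoding gcrtv: g−17=p, c−17=l, r−17=a, t−17=c, v−17=e.

place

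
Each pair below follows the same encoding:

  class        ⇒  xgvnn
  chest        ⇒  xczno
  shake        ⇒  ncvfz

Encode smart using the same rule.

nhvmo

Compare letters: c→x is +21, l→g is +21, a→v is +21 — a constant shift. Each letter is shifted forward by 21 in the alphabet (a Caesar shift of +21).
Applying it to smart: s+21=n, m+21=h, a+21=v, r+21=m, t+21=o.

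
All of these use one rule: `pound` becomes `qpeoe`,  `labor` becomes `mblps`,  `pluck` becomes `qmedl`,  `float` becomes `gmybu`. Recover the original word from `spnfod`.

rodent

Shifts by position in pound: pos 0: p→q (+1), pos 1: o→p (+1), pos 2: u→e (+10), pos 3: n→o (+1), pos 4: d→e (+1) — repeating every 3. The shifts repeat in a cycle of length 3: positions 0,1,… shift by +1, +1, +10, then the pattern repeats.
Reversing it on spnfod: s−1=r, p−1=o, n−10=d, f−1=e, o−1=n, d−10=t.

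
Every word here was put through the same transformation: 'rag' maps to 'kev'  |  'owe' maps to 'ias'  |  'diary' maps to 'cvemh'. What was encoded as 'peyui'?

The output letters match the input read backwards, each shifted +4: rag reversed is gar. Read the word backwards and shift each letter +4.
Undoing it on peyui: shift back: p−4=l, e−4=a, y−4=u, u−4=q, i−4=e → lauqe; then reverse → equal.

equal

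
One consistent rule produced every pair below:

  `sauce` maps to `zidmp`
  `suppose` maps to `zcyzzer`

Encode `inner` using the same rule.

In sauce: s→z is +7, a→i is +8, u→d is +9, c→m is +10 — the shift increases by 1 each position. Letter i (0-indexed) is shifted by i+7, so successive shifts are 7, 8, 9, ….
For inner: i+7=p, n+8=v, n+9=w, e+10=o, r+11=c.

pvwoc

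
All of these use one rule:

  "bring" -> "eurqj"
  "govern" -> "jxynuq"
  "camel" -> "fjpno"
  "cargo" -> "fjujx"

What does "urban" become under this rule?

Two shifts are in play — +9 for a/e/i/o/u, +3 for every other letter.
Applying it to urban: u(vowel)+9=d, r(cons)+3=u, b(cons)+3=e, a(vowel)+9=j, n(cons)+3=q.

duejq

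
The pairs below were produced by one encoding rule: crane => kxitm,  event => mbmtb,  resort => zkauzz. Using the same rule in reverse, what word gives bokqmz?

A repeating key of period 2 is used — shifts +8, +6 over and over.
Decoding bokqmz: b−8=t, o−6=i, k−8=c, q−6=k, m−8=e, z−6=t.

ticket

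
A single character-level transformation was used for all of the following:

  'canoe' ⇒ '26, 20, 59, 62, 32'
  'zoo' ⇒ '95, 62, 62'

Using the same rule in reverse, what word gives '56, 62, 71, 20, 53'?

c(#3)→26 and a(#1)→20: differences scale by 3, so n = 3·pos + 17. With a=1..z=26, the number is 3·pos + 17.
Undoing it on 56, 62, 71, 20, 53: 56→(56−17)÷3=13=m, 62→(62−17)÷3=15=o, 71→(71−17)÷3=18=r, 20→(20−17)÷3=1=a, 53→(53−17)÷3=12=l.

moral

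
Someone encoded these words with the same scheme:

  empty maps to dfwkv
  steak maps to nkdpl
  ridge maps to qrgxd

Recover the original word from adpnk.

e(4)→d(3) and m(12)→f(5) fit y≡23x+15 (mod 26); the inverse of 23 mod 26 is 17. Each letter's alphabet position (a=0..z=25) is mapped through 23·x+15 mod 26 — an affine cipher.
Undoing it on adpnk: a(0)→17·(0−15)≡5=f; d(3)→17·(3−15)≡4=e; p(15)→17·(15−15)≡0=a; n(13)→17·(13−15)≡18=s; k(10)→17·(10−15)≡19=t (all mod 26).

feast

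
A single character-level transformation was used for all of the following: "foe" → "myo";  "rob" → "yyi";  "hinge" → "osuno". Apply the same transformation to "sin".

zsu

The shift depends on letter class: consonant f→m is +7, but vowel o→y is +10. The rule splits by letter class: vowels +10, consonants +7.
Applying it to sin: s(cons)+7=z, i(vowel)+10=s, n(cons)+7=u.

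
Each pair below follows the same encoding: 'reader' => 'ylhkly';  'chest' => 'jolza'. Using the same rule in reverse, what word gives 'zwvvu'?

spoon

Compare letters: r→y is +7, e→l is +7, a→h is +7 — a constant shift. It's a constant shift of +7 (ROT7).
Undoing it on zwvvu: z−7=s, w−7=p, v−7=o, v−7=o, u−7=n.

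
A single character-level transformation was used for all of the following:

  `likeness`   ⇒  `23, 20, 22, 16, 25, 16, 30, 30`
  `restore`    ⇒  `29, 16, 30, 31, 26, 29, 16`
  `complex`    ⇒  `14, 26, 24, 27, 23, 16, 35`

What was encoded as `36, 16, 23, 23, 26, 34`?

The number is (letter's place in the alphabet, a=1) + 11.
Undoing it on 36, 16, 23, 23, 26, 34: 36→(36−11)÷1=25=y, 16→(16−11)÷1=5=e, 23→(23−11)÷1=12=l, 23→(23−11)÷1=12=l, 26→(26−11)÷1=15=o, 34→(34−11)÷1=23=w.

yellow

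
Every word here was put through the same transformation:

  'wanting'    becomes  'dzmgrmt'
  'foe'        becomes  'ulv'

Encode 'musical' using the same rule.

nfhrxzo

Each pair mirrors across the alphabet (w↔d, a↔z, n↔m): positions sum to 25. Letters are reflected about the middle of the alphabet (position → 25−position): Atbash.
Applying it to musical: m↔n, u↔f, s↔h, i↔r, c↔x, a↔z, l↔o.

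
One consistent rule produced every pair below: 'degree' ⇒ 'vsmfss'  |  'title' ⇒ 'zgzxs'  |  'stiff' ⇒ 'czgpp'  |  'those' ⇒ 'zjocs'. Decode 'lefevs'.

parade

d(3)→v(21) and e(4)→s(18) fit y≡23x+4 (mod 26); the inverse of 23 mod 26 is 17. Each letter's alphabet position (a=0..z=25) is mapped through 23·x+4 mod 26 — an affine cipher.
Reversing it on lefevs: l(11)→17·(11−4)≡15=p; e(4)→17·(4−4)≡0=a; f(5)→17·(5−4)≡17=r; e(4)→17·(4−4)≡0=a; v(21)→17·(21−4)≡3=d; s(18)→17·(18−4)≡4=e (all mod 26).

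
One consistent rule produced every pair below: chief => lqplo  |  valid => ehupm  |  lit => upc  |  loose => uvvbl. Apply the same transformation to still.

Two shifts are in play — +7 for a/e/i/o/u, +9 for every other letter.
On still: s(cons)+9=b, t(cons)+9=c, i(vowel)+7=p, l(cons)+9=u, l(cons)+9=u.

bcpuu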